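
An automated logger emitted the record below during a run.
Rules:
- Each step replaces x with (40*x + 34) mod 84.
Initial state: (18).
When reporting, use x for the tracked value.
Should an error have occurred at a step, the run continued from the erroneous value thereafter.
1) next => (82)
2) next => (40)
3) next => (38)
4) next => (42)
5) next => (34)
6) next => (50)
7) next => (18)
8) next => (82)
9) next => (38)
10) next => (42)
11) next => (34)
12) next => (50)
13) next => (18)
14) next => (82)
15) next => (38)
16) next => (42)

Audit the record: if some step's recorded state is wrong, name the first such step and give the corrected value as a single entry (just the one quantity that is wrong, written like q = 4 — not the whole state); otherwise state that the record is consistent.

step 2, x = 38

Recomputing the run from the initial state:
step 1: x = 82
step 2: x = 38
step 3: x = 42
step 4: x = 34
step 5: x = 50
step 6: x = 18
step 7: x = 82
step 8: x = 38
step 9: x = 42
step 10: x = 34
step 11: x = 50
step 12: x = 18
step 13: x = 82
step 14: x = 38
step 15: x = 42
step 16: x = 34
The first disagreement with the record is at step 2, where the value should be x = 38.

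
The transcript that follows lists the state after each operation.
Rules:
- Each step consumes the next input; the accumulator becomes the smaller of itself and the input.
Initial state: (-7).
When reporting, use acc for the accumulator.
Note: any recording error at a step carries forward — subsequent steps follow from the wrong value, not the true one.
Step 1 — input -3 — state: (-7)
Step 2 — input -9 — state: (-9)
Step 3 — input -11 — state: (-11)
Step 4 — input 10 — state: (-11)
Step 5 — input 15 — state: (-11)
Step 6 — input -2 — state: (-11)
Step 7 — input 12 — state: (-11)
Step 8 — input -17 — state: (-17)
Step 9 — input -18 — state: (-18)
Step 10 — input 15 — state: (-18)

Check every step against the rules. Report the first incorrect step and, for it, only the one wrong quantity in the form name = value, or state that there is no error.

no error

step 1: acc = min(-7, -3) = -7 -> checks out
step 2: acc = min(-7, -9) = -9 -> matches
step 3: acc = min(-9, -11) = -11 -> consistent with the transcript
step 4: acc = min(-11, 10) = -11 -> no discrepancy
step 5: acc = min(-11, 15) = -11 -> confirmed correct
step 6: acc = min(-11, -2) = -11 -> agrees with the transcript
step 7: acc = min(-11, 12) = -11 -> consistent with the transcript
step 8: acc = min(-11, -17) = -17 -> confirmed correct
step 9: acc = min(-17, -18) = -18 -> matches
step 10: acc = min(-18, 15) = -18 -> no discrepancy
All steps check out; nothing to correct.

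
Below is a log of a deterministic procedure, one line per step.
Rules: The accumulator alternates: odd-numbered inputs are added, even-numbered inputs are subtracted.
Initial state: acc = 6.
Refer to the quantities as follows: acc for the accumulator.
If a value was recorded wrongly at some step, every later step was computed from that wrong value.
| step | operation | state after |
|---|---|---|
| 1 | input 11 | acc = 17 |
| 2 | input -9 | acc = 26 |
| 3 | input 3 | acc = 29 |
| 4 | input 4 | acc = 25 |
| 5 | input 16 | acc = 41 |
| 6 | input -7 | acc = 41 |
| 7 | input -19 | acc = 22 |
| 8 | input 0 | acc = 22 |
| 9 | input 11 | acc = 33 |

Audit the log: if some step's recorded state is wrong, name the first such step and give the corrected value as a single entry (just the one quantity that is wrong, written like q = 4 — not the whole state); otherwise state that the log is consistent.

Step 1: acc = 6 + 11 = 17 — checks out.
Step 2: acc = 17 - -9 = 26 — checks out.
Step 3: acc = 26 + 3 = 29 — confirmed correct.
Step 4: acc = 29 - 4 = 25 — verified.
Step 5: acc = 25 + 16 = 41 — no discrepancy.
Step 6: acc = 41 - -7 = 48 — this is not what the log shows.
The earliest wrong entry is at step 6: it should read acc = 48.

step 6, acc = 48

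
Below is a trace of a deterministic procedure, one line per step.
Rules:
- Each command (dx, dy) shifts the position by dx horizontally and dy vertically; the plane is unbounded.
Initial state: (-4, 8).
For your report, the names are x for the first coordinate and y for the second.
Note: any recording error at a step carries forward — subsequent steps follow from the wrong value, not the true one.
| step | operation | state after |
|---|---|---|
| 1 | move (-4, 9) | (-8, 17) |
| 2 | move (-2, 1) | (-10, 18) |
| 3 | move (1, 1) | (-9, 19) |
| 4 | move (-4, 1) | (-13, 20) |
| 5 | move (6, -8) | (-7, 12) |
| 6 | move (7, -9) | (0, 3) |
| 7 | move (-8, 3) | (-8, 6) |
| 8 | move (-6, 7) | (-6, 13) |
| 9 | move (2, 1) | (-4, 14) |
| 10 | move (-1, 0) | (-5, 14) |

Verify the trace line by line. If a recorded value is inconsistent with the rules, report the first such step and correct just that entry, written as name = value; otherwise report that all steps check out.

step 8, x = -14

1. x = -4 + (-4) = -8, y = 8 + (9) = 17 (exactly as logged)
2. x = -8 + (-2) = -10, y = 17 + (1) = 18 (consistent with the trace)
3. x = -10 + (1) = -9, y = 18 + (1) = 19 (agrees with the trace)
4. x = -9 + (-4) = -13, y = 19 + (1) = 20 (checks out)
5. x = -13 + (6) = -7, y = 20 + (-8) = 12 (exactly as logged)
6. x = -7 + (7) = 0, y = 12 + (-9) = 3 (verified)
7. x = 0 + (-8) = -8, y = 3 + (3) = 6 (exactly as logged)
8. x = -8 + (-6) = -14, y = 6 + (7) = 13 (not what was recorded)
Step 8 is the first one off; corrected, x = -14.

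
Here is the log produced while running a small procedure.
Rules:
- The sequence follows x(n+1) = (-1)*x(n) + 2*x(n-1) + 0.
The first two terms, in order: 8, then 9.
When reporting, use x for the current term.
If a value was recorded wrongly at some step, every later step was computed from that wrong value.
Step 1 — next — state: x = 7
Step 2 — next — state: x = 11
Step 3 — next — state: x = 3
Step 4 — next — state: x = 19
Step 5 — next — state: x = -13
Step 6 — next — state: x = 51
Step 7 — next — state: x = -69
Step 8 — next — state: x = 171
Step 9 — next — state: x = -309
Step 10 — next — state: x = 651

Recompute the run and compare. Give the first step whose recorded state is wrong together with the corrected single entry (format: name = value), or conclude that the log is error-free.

Step 1: x = -1*(9) + (2)*(8) + (0) = 7 — no discrepancy.
Step 2: x = -1*(7) + (2)*(9) + (0) = 11 — consistent with the log.
Step 3: x = -1*(11) + (2)*(7) + (0) = 3 — agrees with the log.
Step 4: x = -1*(3) + (2)*(11) + (0) = 19 — same as recorded.
Step 5: x = -1*(19) + (2)*(3) + (0) = -13 — same as recorded.
Step 6: x = -1*(-13) + (2)*(19) + (0) = 51 — confirmed correct.
Step 7: x = -1*(51) + (2)*(-13) + (0) = -77 — the log has a different value.
The audit stops at step 7: the recorded entry is wrong and should be x = -77.

step 7, x = -77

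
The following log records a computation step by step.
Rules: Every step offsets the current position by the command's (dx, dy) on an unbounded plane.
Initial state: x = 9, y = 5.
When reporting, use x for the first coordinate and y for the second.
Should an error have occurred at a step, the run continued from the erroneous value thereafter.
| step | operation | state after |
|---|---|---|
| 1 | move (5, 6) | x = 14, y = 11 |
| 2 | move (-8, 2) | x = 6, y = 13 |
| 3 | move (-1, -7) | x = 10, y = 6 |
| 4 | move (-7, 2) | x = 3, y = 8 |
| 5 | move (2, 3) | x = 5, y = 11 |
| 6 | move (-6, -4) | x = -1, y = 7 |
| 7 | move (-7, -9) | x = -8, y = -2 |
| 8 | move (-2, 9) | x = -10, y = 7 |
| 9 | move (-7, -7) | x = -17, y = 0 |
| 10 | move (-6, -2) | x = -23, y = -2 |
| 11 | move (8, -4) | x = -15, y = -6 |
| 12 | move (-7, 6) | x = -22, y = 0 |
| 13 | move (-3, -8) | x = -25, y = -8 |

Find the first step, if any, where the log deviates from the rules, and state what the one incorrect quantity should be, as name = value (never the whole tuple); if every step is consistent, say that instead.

step 1: x = 9 + (5) = 14, y = 5 + (6) = 11 -> exactly as logged
step 2: x = 14 + (-8) = 6, y = 11 + (2) = 13 -> consistent with the log
step 3: x = 6 + (-1) = 5, y = 13 + (-7) = 6 -> not what was recorded
The earliest wrong entry is at step 3: it should read x = 5.

step 3, x = 5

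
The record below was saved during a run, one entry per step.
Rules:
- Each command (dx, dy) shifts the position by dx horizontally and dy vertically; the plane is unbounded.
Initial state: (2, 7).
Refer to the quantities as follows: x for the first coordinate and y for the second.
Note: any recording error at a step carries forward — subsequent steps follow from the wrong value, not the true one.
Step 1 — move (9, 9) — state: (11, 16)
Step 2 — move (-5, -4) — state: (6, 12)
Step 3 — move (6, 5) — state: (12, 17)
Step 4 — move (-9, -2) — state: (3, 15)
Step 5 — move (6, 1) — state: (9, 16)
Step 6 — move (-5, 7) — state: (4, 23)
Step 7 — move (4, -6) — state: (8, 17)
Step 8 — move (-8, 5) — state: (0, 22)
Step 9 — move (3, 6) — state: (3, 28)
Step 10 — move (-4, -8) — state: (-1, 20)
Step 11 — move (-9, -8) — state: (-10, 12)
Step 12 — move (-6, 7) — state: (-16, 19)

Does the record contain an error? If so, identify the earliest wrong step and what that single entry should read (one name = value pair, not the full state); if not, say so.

Step 1: x = 2 + (9) = 11, y = 7 + (9) = 16 — same as recorded.
Step 2: x = 11 + (-5) = 6, y = 16 + (-4) = 12 — consistent with the record.
Step 3: x = 6 + (6) = 12, y = 12 + (5) = 17 — in agreement.
Step 4: x = 12 + (-9) = 3, y = 17 + (-2) = 15 — agrees with the record.
Step 5: x = 3 + (6) = 9, y = 15 + (1) = 16 — matches.
Step 6: x = 9 + (-5) = 4, y = 16 + (7) = 23 — no discrepancy.
Step 7: x = 4 + (4) = 8, y = 23 + (-6) = 17 — verified.
Step 8: x = 8 + (-8) = 0, y = 17 + (5) = 22 — same as recorded.
Step 9: x = 0 + (3) = 3, y = 22 + (6) = 28 — no discrepancy.
Step 10: x = 3 + (-4) = -1, y = 28 + (-8) = 20 — matches.
Step 11: x = -1 + (-9) = -10, y = 20 + (-8) = 12 — exactly as logged.
Step 12: x = -10 + (-6) = -16, y = 12 + (7) = 19 — no discrepancy.
All entries verified; no error found.

no error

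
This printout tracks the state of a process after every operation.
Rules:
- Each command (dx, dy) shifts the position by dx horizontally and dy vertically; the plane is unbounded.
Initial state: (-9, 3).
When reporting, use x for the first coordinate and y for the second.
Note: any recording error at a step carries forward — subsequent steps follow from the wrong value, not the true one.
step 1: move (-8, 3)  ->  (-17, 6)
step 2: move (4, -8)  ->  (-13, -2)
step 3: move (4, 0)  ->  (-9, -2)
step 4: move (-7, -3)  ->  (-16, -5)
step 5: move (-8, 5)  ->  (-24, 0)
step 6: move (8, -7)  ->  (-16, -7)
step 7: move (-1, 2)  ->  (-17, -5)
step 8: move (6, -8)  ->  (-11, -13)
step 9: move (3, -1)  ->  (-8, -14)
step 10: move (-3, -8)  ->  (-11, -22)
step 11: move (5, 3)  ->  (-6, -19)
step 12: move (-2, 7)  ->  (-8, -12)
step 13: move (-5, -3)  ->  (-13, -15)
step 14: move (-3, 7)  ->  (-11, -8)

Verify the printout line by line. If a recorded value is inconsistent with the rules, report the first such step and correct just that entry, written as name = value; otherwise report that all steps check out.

step 1: x = -9 + (-8) = -17, y = 3 + (3) = 6 -> confirmed correct
step 2: x = -17 + (4) = -13, y = 6 + (-8) = -2 -> same as recorded
step 3: x = -13 + (4) = -9, y = -2 + (0) = -2 -> consistent with the printout
step 4: x = -9 + (-7) = -16, y = -2 + (-3) = -5 -> no discrepancy
step 5: x = -16 + (-8) = -24, y = -5 + (5) = 0 -> agrees with the printout
step 6: x = -24 + (8) = -16, y = 0 + (-7) = -7 -> checks out
step 7: x = -16 + (-1) = -17, y = -7 + (2) = -5 -> exactly as logged
step 8: x = -17 + (6) = -11, y = -5 + (-8) = -13 -> same as recorded
step 9: x = -11 + (3) = -8, y = -13 + (-1) = -14 -> in agreement
step 10: x = -8 + (-3) = -11, y = -14 + (-8) = -22 -> matches
step 11: x = -11 + (5) = -6, y = -22 + (3) = -19 -> agrees with the printout
step 12: x = -6 + (-2) = -8, y = -19 + (7) = -12 -> exactly as logged
step 13: x = -8 + (-5) = -13, y = -12 + (-3) = -15 -> in agreement
step 14: x = -13 + (-3) = -16, y = -15 + (7) = -8 -> a discrepancy with the printout
That makes step 14 the first incorrect line — x = -16 is what it should show.

step 14, x = -16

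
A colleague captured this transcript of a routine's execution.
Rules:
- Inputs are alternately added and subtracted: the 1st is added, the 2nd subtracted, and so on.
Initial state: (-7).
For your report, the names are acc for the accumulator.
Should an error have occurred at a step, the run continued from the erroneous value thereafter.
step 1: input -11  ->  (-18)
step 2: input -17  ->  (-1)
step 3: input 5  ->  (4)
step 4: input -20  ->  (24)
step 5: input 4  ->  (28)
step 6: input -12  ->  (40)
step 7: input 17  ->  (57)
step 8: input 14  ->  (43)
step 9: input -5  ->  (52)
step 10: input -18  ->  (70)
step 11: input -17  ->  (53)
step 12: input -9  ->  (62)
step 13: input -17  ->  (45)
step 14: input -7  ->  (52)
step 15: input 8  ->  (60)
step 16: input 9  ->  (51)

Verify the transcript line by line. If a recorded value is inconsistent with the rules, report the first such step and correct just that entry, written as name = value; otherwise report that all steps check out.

step 1: acc = -7 + -11 = -18 -> verified
step 2: acc = -18 - -17 = -1 -> matches
step 3: acc = -1 + 5 = 4 -> consistent with the transcript
step 4: acc = 4 - -20 = 24 -> in agreement
step 5: acc = 24 + 4 = 28 -> matches
step 6: acc = 28 - -12 = 40 -> checks out
step 7: acc = 40 + 17 = 57 -> agrees with the transcript
step 8: acc = 57 - 14 = 43 -> in agreement
step 9: acc = 43 + -5 = 38 -> not what was recorded
Conclusion: step 9 carries the first error; the entry should be acc = 38.

step 9, acc = 38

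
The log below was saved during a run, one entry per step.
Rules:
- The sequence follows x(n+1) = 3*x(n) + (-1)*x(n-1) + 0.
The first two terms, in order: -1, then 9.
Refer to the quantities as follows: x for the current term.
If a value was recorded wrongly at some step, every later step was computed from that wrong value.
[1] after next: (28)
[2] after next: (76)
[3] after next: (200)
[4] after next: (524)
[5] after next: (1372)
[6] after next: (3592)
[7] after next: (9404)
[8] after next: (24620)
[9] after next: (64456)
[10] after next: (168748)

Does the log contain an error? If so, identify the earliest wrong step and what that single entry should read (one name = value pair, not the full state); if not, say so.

step 2, x = 75

Step 1: x = 3*(9) + (-1)*(-1) + (0) = 28 — checks out.
Step 2: x = 3*(28) + (-1)*(9) + (0) = 75 — the log disagrees here.
First deviation found at step 2; the corrected entry is x = 75.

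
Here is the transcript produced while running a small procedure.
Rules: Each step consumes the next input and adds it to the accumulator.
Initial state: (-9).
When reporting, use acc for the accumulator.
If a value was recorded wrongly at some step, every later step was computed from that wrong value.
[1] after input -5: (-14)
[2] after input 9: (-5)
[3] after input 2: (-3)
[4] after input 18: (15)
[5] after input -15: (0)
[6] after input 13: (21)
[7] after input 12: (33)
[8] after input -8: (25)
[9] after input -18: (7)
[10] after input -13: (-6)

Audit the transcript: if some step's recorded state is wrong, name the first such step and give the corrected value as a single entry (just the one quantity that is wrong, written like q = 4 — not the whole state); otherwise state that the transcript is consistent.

1. acc = -9 + -5 = -14 (confirmed correct)
2. acc = -14 + 9 = -5 (exactly as logged)
3. acc = -5 + 2 = -3 (exactly as logged)
4. acc = -3 + 18 = 15 (no discrepancy)
5. acc = 15 + -15 = 0 (confirmed correct)
6. acc = 0 + 13 = 13 (not what was recorded)
So the first discrepancy is step 6, where the right value is acc = 13.

step 6, acc = 13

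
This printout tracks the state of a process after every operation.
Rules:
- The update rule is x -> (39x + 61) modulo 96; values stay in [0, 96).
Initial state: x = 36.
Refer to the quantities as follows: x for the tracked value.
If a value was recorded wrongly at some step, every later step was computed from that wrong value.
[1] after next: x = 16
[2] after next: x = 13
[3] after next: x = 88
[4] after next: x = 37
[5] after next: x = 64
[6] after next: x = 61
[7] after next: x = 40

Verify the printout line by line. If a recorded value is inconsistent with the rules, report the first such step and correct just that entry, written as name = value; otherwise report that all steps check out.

step 1, x = 25

step 1: x = (39*36 + 61) mod 96 = 25 -> the entry is off here
So the first discrepancy is step 1, where the right value is x = 25.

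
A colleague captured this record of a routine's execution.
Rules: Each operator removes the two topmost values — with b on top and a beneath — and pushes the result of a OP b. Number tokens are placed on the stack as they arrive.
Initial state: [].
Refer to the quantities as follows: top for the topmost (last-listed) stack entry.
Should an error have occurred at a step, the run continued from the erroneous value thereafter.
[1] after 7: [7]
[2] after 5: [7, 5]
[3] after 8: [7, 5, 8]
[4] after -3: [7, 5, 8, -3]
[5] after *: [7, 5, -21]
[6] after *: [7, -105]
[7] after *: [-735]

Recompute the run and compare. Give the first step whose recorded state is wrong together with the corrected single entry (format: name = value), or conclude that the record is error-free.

step 1: push 7: top = 7 -> checks out
step 2: push 5: top = 5 -> verified
step 3: push 8: top = 8 -> checks out
step 4: push -3: top = -3 -> consistent with the record
step 5: 8 * -3 = -24 -> the record has a different value
That makes step 5 the first incorrect line — top = -24 is what it should show.

step 5, top = -24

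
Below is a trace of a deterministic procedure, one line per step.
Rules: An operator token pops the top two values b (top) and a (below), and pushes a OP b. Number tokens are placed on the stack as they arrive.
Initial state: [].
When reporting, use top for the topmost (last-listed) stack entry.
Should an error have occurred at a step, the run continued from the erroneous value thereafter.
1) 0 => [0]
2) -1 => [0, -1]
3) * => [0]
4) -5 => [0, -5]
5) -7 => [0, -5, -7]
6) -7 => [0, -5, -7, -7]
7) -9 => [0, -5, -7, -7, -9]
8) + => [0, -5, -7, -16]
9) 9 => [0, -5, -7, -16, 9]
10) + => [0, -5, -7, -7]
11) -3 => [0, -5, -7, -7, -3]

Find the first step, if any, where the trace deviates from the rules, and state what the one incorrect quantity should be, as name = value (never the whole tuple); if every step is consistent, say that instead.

Recomputing the run from the initial state:
step 1: [0]
step 2: [0, -1]
step 3: [0]
step 4: [0, -5]
step 5: [0, -5, -7]
step 6: [0, -5, -7, -7]
step 7: [0, -5, -7, -7, -9]
step 8: [0, -5, -7, -16]
step 9: [0, -5, -7, -16, 9]
step 10: [0, -5, -7, -7]
step 11: [0, -5, -7, -7, -3]
This matches the trace at every step.

no error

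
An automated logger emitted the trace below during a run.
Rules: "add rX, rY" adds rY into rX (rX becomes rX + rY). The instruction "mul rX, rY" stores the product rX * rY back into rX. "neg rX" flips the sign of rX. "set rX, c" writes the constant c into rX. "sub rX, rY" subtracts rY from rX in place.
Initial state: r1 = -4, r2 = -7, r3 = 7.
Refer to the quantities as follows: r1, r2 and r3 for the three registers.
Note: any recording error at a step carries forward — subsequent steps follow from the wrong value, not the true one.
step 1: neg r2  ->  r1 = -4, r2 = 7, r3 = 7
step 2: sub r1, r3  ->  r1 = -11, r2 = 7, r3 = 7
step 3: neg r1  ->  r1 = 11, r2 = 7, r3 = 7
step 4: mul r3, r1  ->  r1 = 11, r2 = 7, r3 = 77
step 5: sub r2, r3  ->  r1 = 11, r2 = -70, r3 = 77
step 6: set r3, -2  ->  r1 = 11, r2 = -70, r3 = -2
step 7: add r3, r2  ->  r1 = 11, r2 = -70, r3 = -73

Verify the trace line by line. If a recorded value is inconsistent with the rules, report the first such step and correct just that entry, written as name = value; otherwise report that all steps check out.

step 1: r2 = -(-7) = 7 -> exactly as logged
step 2: r1 = -4 - 7 = -11 -> same as recorded
step 3: r1 = -(-11) = 11 -> confirmed correct
step 4: r3 = 7 * 11 = 77 -> confirmed correct
step 5: r2 = 7 - 77 = -70 -> agrees with the trace
step 6: r3 = -2 -> exactly as logged
step 7: r3 = -2 + -70 = -72 -> the recorded entry deviates here
So the first discrepancy is step 7, where the right value is r3 = -72.

step 7, r3 = -72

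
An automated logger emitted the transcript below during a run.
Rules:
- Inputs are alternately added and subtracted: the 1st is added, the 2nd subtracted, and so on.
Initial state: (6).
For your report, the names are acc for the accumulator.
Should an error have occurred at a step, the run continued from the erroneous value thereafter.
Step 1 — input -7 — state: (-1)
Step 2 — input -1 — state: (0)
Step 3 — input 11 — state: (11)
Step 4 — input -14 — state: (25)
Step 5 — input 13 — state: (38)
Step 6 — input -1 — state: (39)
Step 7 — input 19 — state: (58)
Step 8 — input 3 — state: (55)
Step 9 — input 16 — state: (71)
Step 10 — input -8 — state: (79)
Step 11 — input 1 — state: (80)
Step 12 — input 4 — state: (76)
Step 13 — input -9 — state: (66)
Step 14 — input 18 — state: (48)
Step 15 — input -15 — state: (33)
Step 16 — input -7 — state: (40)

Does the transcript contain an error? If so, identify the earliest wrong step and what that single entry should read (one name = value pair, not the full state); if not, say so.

step 13, acc = 67

step 1: acc = 6 + -7 = -1 -> in agreement
step 2: acc = -1 - -1 = 0 -> in agreement
step 3: acc = 0 + 11 = 11 -> no discrepancy
step 4: acc = 11 - -14 = 25 -> matches
step 5: acc = 25 + 13 = 38 -> same as recorded
step 6: acc = 38 - -1 = 39 -> verified
step 7: acc = 39 + 19 = 58 -> exactly as logged
step 8: acc = 58 - 3 = 55 -> confirmed correct
step 9: acc = 55 + 16 = 71 -> in agreement
step 10: acc = 71 - -8 = 79 -> checks out
step 11: acc = 79 + 1 = 80 -> exactly as logged
step 12: acc = 80 - 4 = 76 -> matches
step 13: acc = 76 + -9 = 67 -> a discrepancy with the transcript
First incorrect step: 13; the correct value is acc = 67.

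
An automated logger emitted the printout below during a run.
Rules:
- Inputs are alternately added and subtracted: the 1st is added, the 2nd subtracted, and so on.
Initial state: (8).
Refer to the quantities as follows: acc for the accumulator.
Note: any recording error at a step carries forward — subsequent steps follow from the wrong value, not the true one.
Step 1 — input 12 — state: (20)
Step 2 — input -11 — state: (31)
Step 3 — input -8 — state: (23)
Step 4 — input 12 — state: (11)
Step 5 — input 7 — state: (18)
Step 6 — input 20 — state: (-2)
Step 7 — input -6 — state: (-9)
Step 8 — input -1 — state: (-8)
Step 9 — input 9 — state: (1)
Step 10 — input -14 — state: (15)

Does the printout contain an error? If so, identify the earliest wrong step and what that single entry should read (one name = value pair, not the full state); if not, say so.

Recomputing the run from the initial state:
step 1: acc = 20
step 2: acc = 31
step 3: acc = 23
step 4: acc = 11
step 5: acc = 18
step 6: acc = -2
step 7: acc = -8
step 8: acc = -7
step 9: acc = 2
step 10: acc = 16
The first disagreement with the printout is at step 7, where the value should be acc = -8.

step 7, acc = -8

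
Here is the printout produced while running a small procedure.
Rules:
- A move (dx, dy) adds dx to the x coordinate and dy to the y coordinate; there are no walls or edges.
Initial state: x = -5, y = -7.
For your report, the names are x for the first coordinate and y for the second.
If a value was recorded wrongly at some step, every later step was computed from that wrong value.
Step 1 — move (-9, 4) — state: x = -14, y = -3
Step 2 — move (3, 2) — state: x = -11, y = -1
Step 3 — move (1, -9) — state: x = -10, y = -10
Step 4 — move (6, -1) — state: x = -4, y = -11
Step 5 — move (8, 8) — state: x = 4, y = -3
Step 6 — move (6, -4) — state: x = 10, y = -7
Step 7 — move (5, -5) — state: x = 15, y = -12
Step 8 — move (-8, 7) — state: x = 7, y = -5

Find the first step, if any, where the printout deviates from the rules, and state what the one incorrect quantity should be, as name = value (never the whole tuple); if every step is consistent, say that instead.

Step 1: x = -5 + (-9) = -14, y = -7 + (4) = -3 — verified.
Step 2: x = -14 + (3) = -11, y = -3 + (2) = -1 — exactly as logged.
Step 3: x = -11 + (1) = -10, y = -1 + (-9) = -10 — consistent with the printout.
Step 4: x = -10 + (6) = -4, y = -10 + (-1) = -11 — confirmed correct.
Step 5: x = -4 + (8) = 4, y = -11 + (8) = -3 — agrees with the printout.
Step 6: x = 4 + (6) = 10, y = -3 + (-4) = -7 — consistent with the printout.
Step 7: x = 10 + (5) = 15, y = -7 + (-5) = -12 — verified.
Step 8: x = 15 + (-8) = 7, y = -12 + (7) = -5 — in agreement.
Nothing is out of place; the run is error-free.

no error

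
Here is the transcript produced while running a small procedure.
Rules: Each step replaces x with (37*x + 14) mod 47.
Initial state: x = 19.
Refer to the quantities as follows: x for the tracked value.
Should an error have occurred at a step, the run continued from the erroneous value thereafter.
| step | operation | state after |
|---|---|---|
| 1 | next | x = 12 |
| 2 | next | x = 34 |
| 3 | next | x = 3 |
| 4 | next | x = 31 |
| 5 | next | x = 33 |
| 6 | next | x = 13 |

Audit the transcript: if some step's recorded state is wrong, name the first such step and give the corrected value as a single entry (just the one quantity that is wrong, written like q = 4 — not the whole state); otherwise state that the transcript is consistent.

step 2, x = 35

Step 1: x = (37*19 + 14) mod 47 = 12 — no discrepancy.
Step 2: x = (37*12 + 14) mod 47 = 35 — a discrepancy with the transcript.
Conclusion: step 2 carries the first error; the entry should be x = 35.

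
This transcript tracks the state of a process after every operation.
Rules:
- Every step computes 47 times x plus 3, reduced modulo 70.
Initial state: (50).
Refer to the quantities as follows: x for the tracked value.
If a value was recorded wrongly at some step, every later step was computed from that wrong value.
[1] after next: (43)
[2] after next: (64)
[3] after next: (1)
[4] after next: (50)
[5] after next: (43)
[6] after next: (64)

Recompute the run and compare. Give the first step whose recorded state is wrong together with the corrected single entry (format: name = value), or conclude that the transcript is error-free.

no error

Step 1: x = (47*50 + 3) mod 70 = 43 — same as recorded.
Step 2: x = (47*43 + 3) mod 70 = 64 — agrees with the transcript.
Step 3: x = (47*64 + 3) mod 70 = 1 — in agreement.
Step 4: x = (47*1 + 3) mod 70 = 50 — exactly as logged.
Step 5: x = (47*50 + 3) mod 70 = 43 — agrees with the transcript.
Step 6: x = (47*43 + 3) mod 70 = 64 — checks out.
Nothing is out of place; the run is error-free.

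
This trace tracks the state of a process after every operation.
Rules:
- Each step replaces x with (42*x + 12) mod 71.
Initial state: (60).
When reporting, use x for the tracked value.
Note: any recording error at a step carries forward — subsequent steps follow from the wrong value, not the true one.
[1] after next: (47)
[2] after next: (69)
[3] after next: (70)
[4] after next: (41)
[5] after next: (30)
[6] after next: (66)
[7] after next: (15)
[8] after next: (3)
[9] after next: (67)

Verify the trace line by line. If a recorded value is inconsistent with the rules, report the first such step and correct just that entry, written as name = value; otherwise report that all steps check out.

Recomputing the run from the initial state:
step 1: x = 47
step 2: x = 69
step 3: x = 70
step 4: x = 41
step 5: x = 30
step 6: x = 65
step 7: x = 44
step 8: x = 14
step 9: x = 32
The first disagreement with the trace is at step 6, where the value should be x = 65.

step 6, x = 65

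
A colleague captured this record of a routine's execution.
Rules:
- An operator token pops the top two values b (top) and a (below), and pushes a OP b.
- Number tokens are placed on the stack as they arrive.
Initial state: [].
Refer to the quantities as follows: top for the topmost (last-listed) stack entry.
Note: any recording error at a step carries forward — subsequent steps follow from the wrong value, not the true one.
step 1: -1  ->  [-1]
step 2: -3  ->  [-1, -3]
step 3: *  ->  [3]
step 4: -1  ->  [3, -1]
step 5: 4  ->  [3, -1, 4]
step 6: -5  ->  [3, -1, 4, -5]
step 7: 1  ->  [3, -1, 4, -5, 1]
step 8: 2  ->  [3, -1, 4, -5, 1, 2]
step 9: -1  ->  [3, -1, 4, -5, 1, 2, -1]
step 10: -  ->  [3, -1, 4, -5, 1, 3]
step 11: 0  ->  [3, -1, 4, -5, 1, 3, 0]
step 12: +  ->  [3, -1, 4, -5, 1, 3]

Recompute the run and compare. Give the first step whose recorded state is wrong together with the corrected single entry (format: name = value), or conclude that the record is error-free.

Recomputing the run from the initial state:
step 1: [-1]
step 2: [-1, -3]
step 3: [3]
step 4: [3, -1]
step 5: [3, -1, 4]
step 6: [3, -1, 4, -5]
step 7: [3, -1, 4, -5, 1]
step 8: [3, -1, 4, -5, 1, 2]
step 9: [3, -1, 4, -5, 1, 2, -1]
step 10: [3, -1, 4, -5, 1, 3]
step 11: [3, -1, 4, -5, 1, 3, 0]
step 12: [3, -1, 4, -5, 1, 3]
This matches the record at every step.

no error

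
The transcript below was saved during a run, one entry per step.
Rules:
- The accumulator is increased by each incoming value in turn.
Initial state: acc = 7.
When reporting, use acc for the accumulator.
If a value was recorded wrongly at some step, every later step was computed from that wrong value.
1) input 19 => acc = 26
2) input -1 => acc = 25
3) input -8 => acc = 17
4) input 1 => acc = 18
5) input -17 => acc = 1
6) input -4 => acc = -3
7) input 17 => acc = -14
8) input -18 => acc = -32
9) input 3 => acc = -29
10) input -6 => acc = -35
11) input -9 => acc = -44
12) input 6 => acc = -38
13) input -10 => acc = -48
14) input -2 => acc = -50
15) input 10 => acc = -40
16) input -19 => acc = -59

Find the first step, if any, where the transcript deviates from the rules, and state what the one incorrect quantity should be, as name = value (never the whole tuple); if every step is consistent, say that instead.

step 7, acc = 14

1. acc = 7 + 19 = 26 (checks out)
2. acc = 26 + -1 = 25 (in agreement)
3. acc = 25 + -8 = 17 (matches)
4. acc = 17 + 1 = 18 (no discrepancy)
5. acc = 18 + -17 = 1 (checks out)
6. acc = 1 + -4 = -3 (in agreement)
7. acc = -3 + 17 = 14 (the transcript has a different value)
That makes step 7 the first incorrect line — acc = 14 is what it should show.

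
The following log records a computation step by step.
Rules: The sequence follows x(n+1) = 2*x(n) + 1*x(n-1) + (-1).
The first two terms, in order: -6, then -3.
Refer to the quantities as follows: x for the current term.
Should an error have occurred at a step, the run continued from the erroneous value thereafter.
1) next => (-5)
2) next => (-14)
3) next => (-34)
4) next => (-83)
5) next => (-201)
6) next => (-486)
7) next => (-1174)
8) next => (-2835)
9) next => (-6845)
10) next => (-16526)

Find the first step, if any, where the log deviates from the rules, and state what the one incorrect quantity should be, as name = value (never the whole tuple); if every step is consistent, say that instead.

step 1, x = -13

step 1: x = 2*(-3) + (1)*(-6) + (-1) = -13 -> the recorded entry deviates here
That makes step 1 the first incorrect line — x = -13 is what it should show.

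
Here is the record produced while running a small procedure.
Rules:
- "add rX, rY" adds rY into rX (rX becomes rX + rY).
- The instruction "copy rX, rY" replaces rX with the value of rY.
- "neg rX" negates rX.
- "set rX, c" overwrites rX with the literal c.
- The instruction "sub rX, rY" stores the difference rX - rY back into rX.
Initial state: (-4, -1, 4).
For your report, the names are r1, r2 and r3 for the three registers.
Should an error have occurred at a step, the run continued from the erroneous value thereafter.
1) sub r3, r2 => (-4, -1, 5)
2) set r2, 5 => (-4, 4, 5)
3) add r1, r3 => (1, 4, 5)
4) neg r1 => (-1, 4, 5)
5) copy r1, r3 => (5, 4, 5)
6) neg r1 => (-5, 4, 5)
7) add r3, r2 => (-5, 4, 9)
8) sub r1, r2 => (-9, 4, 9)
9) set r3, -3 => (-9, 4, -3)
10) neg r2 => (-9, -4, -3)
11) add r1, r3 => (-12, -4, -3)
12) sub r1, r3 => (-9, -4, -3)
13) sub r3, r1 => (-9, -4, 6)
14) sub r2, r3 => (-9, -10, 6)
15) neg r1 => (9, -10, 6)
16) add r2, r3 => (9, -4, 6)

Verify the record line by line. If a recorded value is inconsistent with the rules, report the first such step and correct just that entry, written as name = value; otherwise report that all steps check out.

step 2, r2 = 5

step 1: r3 = 4 - -1 = 5 -> confirmed correct
step 2: r2 = 5 -> the record disagrees here
So the first discrepancy is step 2, where the right value is r2 = 5.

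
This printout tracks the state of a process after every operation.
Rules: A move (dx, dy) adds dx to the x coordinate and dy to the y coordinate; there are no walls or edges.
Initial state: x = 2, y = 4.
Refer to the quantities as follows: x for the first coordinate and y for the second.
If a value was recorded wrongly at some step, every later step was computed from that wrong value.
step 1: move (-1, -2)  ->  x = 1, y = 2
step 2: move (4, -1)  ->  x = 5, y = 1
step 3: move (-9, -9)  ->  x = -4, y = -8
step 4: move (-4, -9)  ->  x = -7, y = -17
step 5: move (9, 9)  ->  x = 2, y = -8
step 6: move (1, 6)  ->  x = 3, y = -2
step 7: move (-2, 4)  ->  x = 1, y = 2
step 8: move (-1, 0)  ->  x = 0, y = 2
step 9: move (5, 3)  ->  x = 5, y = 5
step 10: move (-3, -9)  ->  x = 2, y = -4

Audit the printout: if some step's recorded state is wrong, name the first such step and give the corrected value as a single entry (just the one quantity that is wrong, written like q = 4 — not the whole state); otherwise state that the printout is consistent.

Recomputing the run from the initial state:
step 1: x = 1, y = 2
step 2: x = 5, y = 1
step 3: x = -4, y = -8
step 4: x = -8, y = -17
step 5: x = 1, y = -8
step 6: x = 2, y = -2
step 7: x = 0, y = 2
step 8: x = -1, y = 2
step 9: x = 4, y = 5
step 10: x = 1, y = -4
The first disagreement with the printout is at step 4, where the value should be x = -8.

step 4, x = -8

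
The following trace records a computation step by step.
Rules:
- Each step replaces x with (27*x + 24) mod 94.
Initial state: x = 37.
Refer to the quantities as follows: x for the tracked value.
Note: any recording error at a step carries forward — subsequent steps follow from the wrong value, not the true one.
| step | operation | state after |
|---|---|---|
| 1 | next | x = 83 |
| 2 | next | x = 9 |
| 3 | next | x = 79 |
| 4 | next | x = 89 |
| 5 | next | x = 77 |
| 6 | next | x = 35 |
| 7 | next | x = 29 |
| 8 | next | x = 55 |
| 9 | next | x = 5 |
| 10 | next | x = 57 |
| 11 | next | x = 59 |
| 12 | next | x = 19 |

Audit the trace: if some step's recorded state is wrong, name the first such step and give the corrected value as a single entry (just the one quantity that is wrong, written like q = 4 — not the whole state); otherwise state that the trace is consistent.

Recomputing the run from the initial state:
step 1: x = 83
step 2: x = 9
step 3: x = 79
step 4: x = 89
step 5: x = 77
step 6: x = 35
step 7: x = 29
step 8: x = 55
step 9: x = 5
step 10: x = 65
step 11: x = 87
step 12: x = 23
The first disagreement with the trace is at step 10, where the value should be x = 65.

step 10, x = 65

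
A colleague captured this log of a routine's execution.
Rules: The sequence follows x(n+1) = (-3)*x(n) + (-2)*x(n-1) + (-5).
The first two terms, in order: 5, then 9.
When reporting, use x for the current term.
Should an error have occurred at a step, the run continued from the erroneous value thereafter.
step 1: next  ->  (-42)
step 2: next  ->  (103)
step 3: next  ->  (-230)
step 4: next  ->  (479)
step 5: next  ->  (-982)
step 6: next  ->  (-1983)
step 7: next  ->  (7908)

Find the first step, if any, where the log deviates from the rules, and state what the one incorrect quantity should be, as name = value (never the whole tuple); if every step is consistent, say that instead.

Step 1: x = -3*(9) + (-2)*(5) + (-5) = -42 — checks out.
Step 2: x = -3*(-42) + (-2)*(9) + (-5) = 103 — consistent with the log.
Step 3: x = -3*(103) + (-2)*(-42) + (-5) = -230 — verified.
Step 4: x = -3*(-230) + (-2)*(103) + (-5) = 479 — agrees with the log.
Step 5: x = -3*(479) + (-2)*(-230) + (-5) = -982 — in agreement.
Step 6: x = -3*(-982) + (-2)*(479) + (-5) = 1983 — the log has a different value.
First incorrect step: 6; the correct value is x = 1983.

step 6, x = 1983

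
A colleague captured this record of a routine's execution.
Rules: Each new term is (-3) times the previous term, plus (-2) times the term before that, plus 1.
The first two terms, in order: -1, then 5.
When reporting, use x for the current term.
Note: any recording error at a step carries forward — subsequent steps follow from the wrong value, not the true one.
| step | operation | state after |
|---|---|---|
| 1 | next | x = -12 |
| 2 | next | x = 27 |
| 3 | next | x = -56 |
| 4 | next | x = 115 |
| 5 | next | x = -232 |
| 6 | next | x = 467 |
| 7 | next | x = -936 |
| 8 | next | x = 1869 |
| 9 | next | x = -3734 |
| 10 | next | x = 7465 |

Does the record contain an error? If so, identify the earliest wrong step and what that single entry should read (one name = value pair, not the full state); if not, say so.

step 1: x = -3*(5) + (-2)*(-1) + (1) = -12 -> confirmed correct
step 2: x = -3*(-12) + (-2)*(5) + (1) = 27 -> same as recorded
step 3: x = -3*(27) + (-2)*(-12) + (1) = -56 -> checks out
step 4: x = -3*(-56) + (-2)*(27) + (1) = 115 -> confirmed correct
step 5: x = -3*(115) + (-2)*(-56) + (1) = -232 -> same as recorded
step 6: x = -3*(-232) + (-2)*(115) + (1) = 467 -> checks out
step 7: x = -3*(467) + (-2)*(-232) + (1) = -936 -> matches
step 8: x = -3*(-936) + (-2)*(467) + (1) = 1875 -> the record has a different value
Conclusion: step 8 carries the first error; the entry should be x = 1875.

step 8, x = 1875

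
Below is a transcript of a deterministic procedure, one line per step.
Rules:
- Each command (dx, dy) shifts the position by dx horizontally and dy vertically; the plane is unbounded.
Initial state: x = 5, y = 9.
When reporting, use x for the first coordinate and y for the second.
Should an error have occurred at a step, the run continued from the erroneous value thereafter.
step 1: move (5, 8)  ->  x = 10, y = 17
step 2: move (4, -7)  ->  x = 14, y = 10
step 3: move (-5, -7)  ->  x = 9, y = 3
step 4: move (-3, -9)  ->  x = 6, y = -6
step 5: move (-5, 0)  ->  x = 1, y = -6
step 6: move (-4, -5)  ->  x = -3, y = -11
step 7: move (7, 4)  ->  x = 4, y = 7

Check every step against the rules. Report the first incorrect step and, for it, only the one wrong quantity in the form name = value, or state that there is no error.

Step 1: x = 5 + (5) = 10, y = 9 + (8) = 17 — confirmed correct.
Step 2: x = 10 + (4) = 14, y = 17 + (-7) = 10 — checks out.
Step 3: x = 14 + (-5) = 9, y = 10 + (-7) = 3 — consistent with the transcript.
Step 4: x = 9 + (-3) = 6, y = 3 + (-9) = -6 — verified.
Step 5: x = 6 + (-5) = 1, y = -6 + (0) = -6 — agrees with the transcript.
Step 6: x = 1 + (-4) = -3, y = -6 + (-5) = -11 — matches.
Step 7: x = -3 + (7) = 4, y = -11 + (4) = -7 — the recorded entry deviates here.
Conclusion: step 7 carries the first error; the entry should be y = -7.

step 7, y = -7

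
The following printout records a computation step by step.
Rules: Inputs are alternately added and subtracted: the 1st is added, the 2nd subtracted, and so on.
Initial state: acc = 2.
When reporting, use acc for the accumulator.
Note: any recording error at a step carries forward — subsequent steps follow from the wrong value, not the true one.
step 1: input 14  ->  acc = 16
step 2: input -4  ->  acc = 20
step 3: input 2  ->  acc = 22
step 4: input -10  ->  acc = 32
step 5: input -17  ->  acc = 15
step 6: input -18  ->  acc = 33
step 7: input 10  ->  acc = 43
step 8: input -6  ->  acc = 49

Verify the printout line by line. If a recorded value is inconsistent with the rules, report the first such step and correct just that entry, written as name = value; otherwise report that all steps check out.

Recomputing the run from the initial state:
step 1: acc = 16
step 2: acc = 20
step 3: acc = 22
step 4: acc = 32
step 5: acc = 15
step 6: acc = 33
step 7: acc = 43
step 8: acc = 49
This matches the printout at every step.

no error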